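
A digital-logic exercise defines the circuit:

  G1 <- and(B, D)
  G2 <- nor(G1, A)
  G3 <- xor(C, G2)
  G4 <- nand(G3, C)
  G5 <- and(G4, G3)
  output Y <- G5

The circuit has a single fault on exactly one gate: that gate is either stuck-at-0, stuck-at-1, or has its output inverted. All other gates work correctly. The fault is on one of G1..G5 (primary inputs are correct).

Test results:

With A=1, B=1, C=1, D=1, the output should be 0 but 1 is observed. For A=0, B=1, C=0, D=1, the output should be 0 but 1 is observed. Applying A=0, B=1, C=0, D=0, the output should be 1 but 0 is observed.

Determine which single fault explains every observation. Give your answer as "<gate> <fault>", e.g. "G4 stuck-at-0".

G5 inverted output

Fault-free values for test 1 (A=1, B=1, C=1, D=1): G1=1, G2=0, G3=1, G4=0, G5=0, giving Y=0. Observed 1.
Test 1: faults giving observed 1 are {G4 stuck-at-1, G4 inverted output, G5 stuck-at-1, G5 inverted output}.
Test 2 (A=0, B=1, C=0, D=1): fault-free G1=1, G2=0, G3=0, G4=1, G5=0 → 0; observed 1. Eliminates G4 stuck-at-1, G4 inverted output.
Test 3 (A=0, B=1, C=0, D=0): fault-free G1=0, G2=1, G3=1, G4=1, G5=1 → 1; observed 0. Eliminates G5 stuck-at-1.
Only G5 inverted output is consistent with every test.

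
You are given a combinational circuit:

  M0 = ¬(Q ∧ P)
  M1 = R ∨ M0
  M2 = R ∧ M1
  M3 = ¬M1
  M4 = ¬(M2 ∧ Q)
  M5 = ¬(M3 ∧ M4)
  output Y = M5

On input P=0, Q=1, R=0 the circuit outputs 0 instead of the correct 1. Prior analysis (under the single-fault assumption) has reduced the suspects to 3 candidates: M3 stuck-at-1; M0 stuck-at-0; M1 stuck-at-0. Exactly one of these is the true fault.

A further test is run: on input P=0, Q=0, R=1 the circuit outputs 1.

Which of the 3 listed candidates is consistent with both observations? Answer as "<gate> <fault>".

M0 stuck-at-0

Evaluate each candidate on input P=0, Q=0, R=1:
  M3 stuck-at-1: M0=1, M1=1, M2=1, M3=1 [stuck-at-1], M4=1, M5=0 → 0 — eliminated
  M0 stuck-at-0: M0=0 [stuck-at-0], M1=1, M2=1, M3=0, M4=1, M5=1 → 1 — matches
  M1 stuck-at-0: M0=1, M1=0 [stuck-at-0], M2=0, M3=1, M4=1, M5=0 → 0 — eliminated
Only M0 stuck-at-0 reproduces the observed 1.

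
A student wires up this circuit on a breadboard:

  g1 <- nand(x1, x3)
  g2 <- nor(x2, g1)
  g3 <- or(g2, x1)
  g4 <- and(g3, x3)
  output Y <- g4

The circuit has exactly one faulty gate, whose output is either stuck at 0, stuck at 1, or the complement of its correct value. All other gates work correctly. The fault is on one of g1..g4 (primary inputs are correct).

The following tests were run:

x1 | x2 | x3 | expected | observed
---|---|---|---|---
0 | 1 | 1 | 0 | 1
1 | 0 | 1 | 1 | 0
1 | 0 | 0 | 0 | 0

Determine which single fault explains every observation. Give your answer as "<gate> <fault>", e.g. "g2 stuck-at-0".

g3 inverted output

Fault-free values for test 1 (x1=0, x2=1, x3=1): g1=1, g2=0, g3=0, g4=0, giving Y=0. Observed 1.
Test 1: faults giving observed 1 are {g2 stuck-at-1, g2 inverted output, g3 stuck-at-1, g3 inverted output, g4 stuck-at-1, g4 inverted output}.
Test 2 (x1=1, x2=0, x3=1): fault-free g1=0, g2=1, g3=1, g4=1 → 1; observed 0. Eliminates g2 stuck-at-1, g2 inverted output, g3 stuck-at-1, g4 stuck-at-1.
Test 3 (x1=1, x2=0, x3=0): fault-free g1=1, g2=0, g3=1, g4=0 → 0; observed 0. Eliminates g4 inverted output.
Only g3 inverted output is consistent with every test.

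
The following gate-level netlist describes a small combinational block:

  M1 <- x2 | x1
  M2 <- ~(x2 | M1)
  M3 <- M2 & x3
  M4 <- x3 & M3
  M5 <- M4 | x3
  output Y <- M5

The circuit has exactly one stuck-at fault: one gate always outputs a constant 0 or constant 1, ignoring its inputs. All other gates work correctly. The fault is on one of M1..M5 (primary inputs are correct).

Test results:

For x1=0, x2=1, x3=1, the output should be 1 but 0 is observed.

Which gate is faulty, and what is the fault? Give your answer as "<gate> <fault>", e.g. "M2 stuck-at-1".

M5 stuck-at-0

Fault-free values for test 1 (x1=0, x2=1, x3=1): M1=1, M2=0, M3=0, M4=0, M5=1, giving Y=1. Observed 0.
Test 1: faults giving observed 0 are {M5 stuck-at-0}.
Only M5 stuck-at-0 is consistent with every test.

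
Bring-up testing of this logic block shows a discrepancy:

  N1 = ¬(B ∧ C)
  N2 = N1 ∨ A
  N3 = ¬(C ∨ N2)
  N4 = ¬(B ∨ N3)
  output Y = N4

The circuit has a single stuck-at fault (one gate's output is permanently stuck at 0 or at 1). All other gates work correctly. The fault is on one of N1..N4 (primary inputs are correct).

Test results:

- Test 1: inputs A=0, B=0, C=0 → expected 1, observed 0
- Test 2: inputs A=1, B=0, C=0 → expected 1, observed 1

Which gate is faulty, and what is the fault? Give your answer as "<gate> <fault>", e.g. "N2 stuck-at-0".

N1 stuck-at-0

Fault-free values for test 1 (A=0, B=0, C=0): N1=1, N2=1, N3=0, N4=1, giving Y=1. Observed 0.
Test 1: faults giving observed 0 are {N1 stuck-at-0, N2 stuck-at-0, N3 stuck-at-1, N4 stuck-at-0}.
Test 2 (A=1, B=0, C=0): fault-free N1=1, N2=1, N3=0, N4=1 → 1; observed 1. Eliminates N2 stuck-at-0, N3 stuck-at-1, N4 stuck-at-0.
Only N1 stuck-at-0 is consistent with every test.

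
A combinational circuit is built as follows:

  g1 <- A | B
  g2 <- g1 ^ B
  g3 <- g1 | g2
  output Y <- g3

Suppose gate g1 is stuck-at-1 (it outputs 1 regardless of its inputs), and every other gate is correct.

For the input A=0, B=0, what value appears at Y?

1

Propagate with g1 forced: g1=1 [stuck-at-1], g2=1, g3=1.
So Y = 1. (Without the fault it would be 0.)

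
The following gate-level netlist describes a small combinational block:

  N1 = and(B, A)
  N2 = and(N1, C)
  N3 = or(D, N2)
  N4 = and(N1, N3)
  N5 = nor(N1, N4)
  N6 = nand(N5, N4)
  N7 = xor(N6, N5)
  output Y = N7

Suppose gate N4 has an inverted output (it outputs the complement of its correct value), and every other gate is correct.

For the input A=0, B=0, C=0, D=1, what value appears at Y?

Propagate with N4 forced: N1=0, N2=0, N3=1, N4=1 [inverted output], N5=0, N6=1, N7=1.
So Y = 1. (Without the fault it would be 0.)

1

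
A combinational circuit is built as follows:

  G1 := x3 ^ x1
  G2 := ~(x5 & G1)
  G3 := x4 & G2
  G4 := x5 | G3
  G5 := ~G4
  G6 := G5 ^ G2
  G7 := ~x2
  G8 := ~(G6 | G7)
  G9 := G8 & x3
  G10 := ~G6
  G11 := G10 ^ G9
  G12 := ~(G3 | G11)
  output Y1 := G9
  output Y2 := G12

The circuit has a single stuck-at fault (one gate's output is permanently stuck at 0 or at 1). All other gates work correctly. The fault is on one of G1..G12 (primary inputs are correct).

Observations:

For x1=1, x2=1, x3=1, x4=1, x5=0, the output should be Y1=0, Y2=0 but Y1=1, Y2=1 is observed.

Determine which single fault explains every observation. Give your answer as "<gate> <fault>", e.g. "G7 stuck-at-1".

Fault-free values for test 1 (x1=1, x2=1, x3=1, x4=1, x5=0): G1=0, G2=1, G3=1, G4=1, G5=0, G6=1, G7=0, G8=0, G9=0, G10=0, G11=0, G12=0, giving Y1=0, Y2=0. Observed Y1=1, Y2=1.
Test 1: faults giving observed Y1=1, Y2=1 are {G3 stuck-at-0}.
Only G3 stuck-at-0 is consistent with every test.

G3 stuck-at-0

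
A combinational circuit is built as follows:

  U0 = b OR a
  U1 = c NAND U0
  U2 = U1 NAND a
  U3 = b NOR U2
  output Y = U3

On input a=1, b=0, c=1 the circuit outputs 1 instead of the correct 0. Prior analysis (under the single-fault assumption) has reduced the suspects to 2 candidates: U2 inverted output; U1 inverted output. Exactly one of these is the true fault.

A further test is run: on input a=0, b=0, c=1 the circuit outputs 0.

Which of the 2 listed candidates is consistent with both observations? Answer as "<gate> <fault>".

U1 inverted output

Evaluate each candidate on input a=0, b=0, c=1:
  U2 inverted output: U0=0, U1=1, U2=0 [inverted output], U3=1 → 1 — eliminated
  U1 inverted output: U0=0, U1=0 [inverted output], U2=1, U3=0 → 0 — matches
Only U1 inverted output reproduces the observed 0.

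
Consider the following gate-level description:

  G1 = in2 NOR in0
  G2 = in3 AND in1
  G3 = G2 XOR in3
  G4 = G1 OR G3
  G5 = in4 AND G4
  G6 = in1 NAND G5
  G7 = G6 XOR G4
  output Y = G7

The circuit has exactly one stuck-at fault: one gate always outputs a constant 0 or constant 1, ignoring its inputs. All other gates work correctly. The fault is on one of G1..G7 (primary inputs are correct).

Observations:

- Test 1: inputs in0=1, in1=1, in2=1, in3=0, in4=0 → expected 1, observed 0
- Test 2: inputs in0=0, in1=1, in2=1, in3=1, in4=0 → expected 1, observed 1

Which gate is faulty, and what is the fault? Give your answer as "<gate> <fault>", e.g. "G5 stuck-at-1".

Fault-free values for test 1 (in0=1, in1=1, in2=1, in3=0, in4=0): G1=0, G2=0, G3=0, G4=0, G5=0, G6=1, G7=1, giving Y=1. Observed 0.
Test 1: faults giving observed 0 are {G1 stuck-at-1, G2 stuck-at-1, G3 stuck-at-1, G4 stuck-at-1, G5 stuck-at-1, G6 stuck-at-0, G7 stuck-at-0}.
Test 2 (in0=0, in1=1, in2=1, in3=1, in4=0): fault-free G1=0, G2=1, G3=0, G4=0, G5=0, G6=1, G7=1 → 1; observed 1. Eliminates G1 stuck-at-1, G3 stuck-at-1, G4 stuck-at-1, G5 stuck-at-1, G6 stuck-at-0, G7 stuck-at-0.
Only G2 stuck-at-1 is consistent with every test.

G2 stuck-at-1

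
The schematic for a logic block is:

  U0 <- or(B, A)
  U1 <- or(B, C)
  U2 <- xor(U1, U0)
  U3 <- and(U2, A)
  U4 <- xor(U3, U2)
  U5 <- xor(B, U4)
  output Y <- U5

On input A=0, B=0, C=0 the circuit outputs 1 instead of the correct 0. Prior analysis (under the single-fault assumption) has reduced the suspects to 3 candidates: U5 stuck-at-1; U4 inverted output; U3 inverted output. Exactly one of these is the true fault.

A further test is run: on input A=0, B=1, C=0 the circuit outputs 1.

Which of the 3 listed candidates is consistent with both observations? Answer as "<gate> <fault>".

Evaluate each candidate on input A=0, B=1, C=0:
  U5 stuck-at-1: U0=1, U1=1, U2=0, U3=0, U4=0, U5=1 [stuck-at-1] → 1 — matches
  U4 inverted output: U0=1, U1=1, U2=0, U3=0, U4=1 [inverted output], U5=0 → 0 — eliminated
  U3 inverted output: U0=1, U1=1, U2=0, U3=1 [inverted output], U4=1, U5=0 → 0 — eliminated
Only U5 stuck-at-1 reproduces the observed 1.

U5 stuck-at-1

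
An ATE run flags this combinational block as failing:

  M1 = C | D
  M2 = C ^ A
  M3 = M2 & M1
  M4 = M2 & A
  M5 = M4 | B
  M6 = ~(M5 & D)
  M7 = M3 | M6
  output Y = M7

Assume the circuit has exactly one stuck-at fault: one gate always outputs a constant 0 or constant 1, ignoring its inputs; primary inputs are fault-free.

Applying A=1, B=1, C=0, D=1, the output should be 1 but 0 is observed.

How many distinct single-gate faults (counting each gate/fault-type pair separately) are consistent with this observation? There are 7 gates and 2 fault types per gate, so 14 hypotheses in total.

4

Fault-free: M1=1, M2=1, M3=1, M4=1, M5=1, M6=0, M7=1 → 1. Observed 0.
  M1 stuck-at-0: output 0 ✓
  M1 stuck-at-1: output 1 ✗
  M2 stuck-at-0: output 0 ✓
  M2 stuck-at-1: output 1 ✗
  M3 stuck-at-0: output 0 ✓
  M3 stuck-at-1: output 1 ✗
  M4 stuck-at-0: output 1 ✗
  M4 stuck-at-1: output 1 ✗
  M5 stuck-at-0: output 1 ✗
  M5 stuck-at-1: output 1 ✗
  M6 stuck-at-0: output 1 ✗
  M6 stuck-at-1: output 1 ✗
  M7 stuck-at-0: output 0 ✓
  M7 stuck-at-1: output 1 ✗
Consistent faults: {M1 stuck-at-0, M2 stuck-at-0, M3 stuck-at-0, M7 stuck-at-0} — 4 in all.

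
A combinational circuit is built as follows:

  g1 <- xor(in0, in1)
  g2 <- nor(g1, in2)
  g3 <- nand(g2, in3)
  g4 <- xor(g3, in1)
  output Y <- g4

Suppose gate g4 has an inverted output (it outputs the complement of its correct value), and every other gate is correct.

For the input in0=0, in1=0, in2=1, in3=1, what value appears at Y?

0

Propagate with g4 forced: g1=0, g2=0, g3=1, g4=0 [inverted output].
So Y = 0. (Without the fault it would be 1.)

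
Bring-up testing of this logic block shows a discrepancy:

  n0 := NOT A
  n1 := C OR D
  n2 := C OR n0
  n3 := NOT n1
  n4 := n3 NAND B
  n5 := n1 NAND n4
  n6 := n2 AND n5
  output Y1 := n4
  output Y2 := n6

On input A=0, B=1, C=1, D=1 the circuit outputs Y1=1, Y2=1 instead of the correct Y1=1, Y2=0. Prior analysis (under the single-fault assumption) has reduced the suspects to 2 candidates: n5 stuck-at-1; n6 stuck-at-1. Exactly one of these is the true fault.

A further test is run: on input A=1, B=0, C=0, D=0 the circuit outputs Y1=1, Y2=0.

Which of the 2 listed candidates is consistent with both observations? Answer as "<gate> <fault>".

n5 stuck-at-1

Evaluate each candidate on input A=1, B=0, C=0, D=0:
  n5 stuck-at-1: n0=0, n1=0, n2=0, n3=1, n4=1, n5=1 [stuck-at-1], n6=0 → Y1=1, Y2=0 — matches
  n6 stuck-at-1: n0=0, n1=0, n2=0, n3=1, n4=1, n5=1, n6=1 [stuck-at-1] → Y1=1, Y2=1 — eliminated
Only n5 stuck-at-1 reproduces the observed Y1=1, Y2=0.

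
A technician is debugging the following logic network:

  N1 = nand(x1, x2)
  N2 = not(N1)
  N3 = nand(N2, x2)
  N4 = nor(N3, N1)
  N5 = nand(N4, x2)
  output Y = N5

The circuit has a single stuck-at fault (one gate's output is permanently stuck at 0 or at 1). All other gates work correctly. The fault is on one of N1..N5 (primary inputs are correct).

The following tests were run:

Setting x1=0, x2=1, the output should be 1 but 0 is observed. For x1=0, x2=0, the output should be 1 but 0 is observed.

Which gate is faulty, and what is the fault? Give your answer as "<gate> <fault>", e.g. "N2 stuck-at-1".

Fault-free values for test 1 (x1=0, x2=1): N1=1, N2=0, N3=1, N4=0, N5=1, giving Y=1. Observed 0.
Test 1: faults giving observed 0 are {N1 stuck-at-0, N4 stuck-at-1, N5 stuck-at-0}.
Test 2 (x1=0, x2=0): fault-free N1=1, N2=0, N3=1, N4=0, N5=1 → 1; observed 0. Eliminates N1 stuck-at-0, N4 stuck-at-1.
Only N5 stuck-at-0 is consistent with every test.

N5 stuck-at-0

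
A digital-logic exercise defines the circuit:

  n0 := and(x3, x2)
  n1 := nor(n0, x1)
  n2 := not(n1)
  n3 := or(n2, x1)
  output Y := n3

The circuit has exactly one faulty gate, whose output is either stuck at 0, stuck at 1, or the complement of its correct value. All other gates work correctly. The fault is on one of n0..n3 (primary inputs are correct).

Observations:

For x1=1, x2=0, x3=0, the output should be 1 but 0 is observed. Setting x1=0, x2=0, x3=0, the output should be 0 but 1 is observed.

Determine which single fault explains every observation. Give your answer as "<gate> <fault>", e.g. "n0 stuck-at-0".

n3 inverted output

Fault-free values for test 1 (x1=1, x2=0, x3=0): n0=0, n1=0, n2=1, n3=1, giving Y=1. Observed 0.
Test 1: faults giving observed 0 are {n3 stuck-at-0, n3 inverted output}.
Test 2 (x1=0, x2=0, x3=0): fault-free n0=0, n1=1, n2=0, n3=0 → 0; observed 1. Eliminates n3 stuck-at-0.
Only n3 inverted output is consistent with every test.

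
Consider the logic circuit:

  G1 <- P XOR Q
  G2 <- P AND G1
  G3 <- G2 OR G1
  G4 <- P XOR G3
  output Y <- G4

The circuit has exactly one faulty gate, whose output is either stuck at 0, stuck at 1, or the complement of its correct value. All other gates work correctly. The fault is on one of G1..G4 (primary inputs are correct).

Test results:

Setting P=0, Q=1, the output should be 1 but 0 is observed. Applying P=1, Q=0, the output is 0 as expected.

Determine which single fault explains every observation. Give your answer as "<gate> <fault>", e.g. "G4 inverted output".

G4 stuck-at-0

Fault-free values for test 1 (P=0, Q=1): G1=1, G2=0, G3=1, G4=1, giving Y=1. Observed 0.
Test 1: faults giving observed 0 are {G1 stuck-at-0, G1 inverted output, G3 stuck-at-0, G3 inverted output, G4 stuck-at-0, G4 inverted output}.
Test 2 (P=1, Q=0): fault-free G1=1, G2=1, G3=1, G4=0 → 0; observed 0. Eliminates G1 stuck-at-0, G1 inverted output, G3 stuck-at-0, G3 inverted output, G4 inverted output.
Only G4 stuck-at-0 is consistent with every test.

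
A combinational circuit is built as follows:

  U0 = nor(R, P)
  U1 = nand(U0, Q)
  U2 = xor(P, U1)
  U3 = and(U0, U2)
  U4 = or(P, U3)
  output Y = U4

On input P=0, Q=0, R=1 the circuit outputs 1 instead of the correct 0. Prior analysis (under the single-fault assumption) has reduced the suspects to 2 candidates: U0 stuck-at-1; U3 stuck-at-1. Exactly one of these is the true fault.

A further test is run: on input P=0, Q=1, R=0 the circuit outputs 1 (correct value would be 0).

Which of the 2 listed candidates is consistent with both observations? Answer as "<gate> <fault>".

Evaluate each candidate on input P=0, Q=1, R=0:
  U0 stuck-at-1: U0=1 [stuck-at-1], U1=0, U2=0, U3=0, U4=0 → 0 — eliminated
  U3 stuck-at-1: U0=1, U1=0, U2=0, U3=1 [stuck-at-1], U4=1 → 1 — matches
Only U3 stuck-at-1 reproduces the observed 1.

U3 stuck-at-1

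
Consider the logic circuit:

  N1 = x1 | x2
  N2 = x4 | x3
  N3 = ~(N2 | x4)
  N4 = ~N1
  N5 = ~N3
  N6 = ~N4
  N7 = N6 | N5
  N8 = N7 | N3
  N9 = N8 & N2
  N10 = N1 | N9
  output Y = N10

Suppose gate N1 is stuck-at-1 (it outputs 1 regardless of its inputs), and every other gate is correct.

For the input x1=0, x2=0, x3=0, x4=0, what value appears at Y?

1

Propagate with N1 forced: N1=1 [stuck-at-1], N2=0, N3=1, N4=0, N5=0, N6=1, N7=1, N8=1, N9=0, N10=1.
So Y = 1. (Without the fault it would be 0.)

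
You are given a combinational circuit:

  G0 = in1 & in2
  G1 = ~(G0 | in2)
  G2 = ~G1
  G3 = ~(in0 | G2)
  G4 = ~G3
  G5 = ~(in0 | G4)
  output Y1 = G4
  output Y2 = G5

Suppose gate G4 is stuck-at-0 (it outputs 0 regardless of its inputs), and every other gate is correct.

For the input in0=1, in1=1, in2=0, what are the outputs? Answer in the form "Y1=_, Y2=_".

Y1=0, Y2=0

Propagate with G4 forced: G0=0, G1=1, G2=0, G3=0, G4=0 [stuck-at-0], G5=0.
So the outputs are Y1=0, Y2=0. (Without the fault they would be Y1=1, Y2=0.)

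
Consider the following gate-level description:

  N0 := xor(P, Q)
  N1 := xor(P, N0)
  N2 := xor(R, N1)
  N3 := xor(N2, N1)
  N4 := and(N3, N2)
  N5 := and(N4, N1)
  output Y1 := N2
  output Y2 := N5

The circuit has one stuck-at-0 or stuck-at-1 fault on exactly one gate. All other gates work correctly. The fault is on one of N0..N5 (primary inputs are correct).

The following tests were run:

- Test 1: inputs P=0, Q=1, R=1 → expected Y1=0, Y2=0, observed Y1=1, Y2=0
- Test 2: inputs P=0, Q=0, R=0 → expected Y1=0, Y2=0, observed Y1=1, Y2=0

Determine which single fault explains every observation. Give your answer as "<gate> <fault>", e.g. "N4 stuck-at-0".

N2 stuck-at-1

Fault-free values for test 1 (P=0, Q=1, R=1): N0=1, N1=1, N2=0, N3=1, N4=0, N5=0, giving Y1=0, Y2=0. Observed Y1=1, Y2=0.
Test 1: faults giving observed Y1=1, Y2=0 are {N0 stuck-at-0, N1 stuck-at-0, N2 stuck-at-1}.
Test 2 (P=0, Q=0, R=0): fault-free N0=0, N1=0, N2=0, N3=0, N4=0, N5=0 → Y1=0, Y2=0; observed Y1=1, Y2=0. Eliminates N0 stuck-at-0, N1 stuck-at-0.
Only N2 stuck-at-1 is consistent with every test.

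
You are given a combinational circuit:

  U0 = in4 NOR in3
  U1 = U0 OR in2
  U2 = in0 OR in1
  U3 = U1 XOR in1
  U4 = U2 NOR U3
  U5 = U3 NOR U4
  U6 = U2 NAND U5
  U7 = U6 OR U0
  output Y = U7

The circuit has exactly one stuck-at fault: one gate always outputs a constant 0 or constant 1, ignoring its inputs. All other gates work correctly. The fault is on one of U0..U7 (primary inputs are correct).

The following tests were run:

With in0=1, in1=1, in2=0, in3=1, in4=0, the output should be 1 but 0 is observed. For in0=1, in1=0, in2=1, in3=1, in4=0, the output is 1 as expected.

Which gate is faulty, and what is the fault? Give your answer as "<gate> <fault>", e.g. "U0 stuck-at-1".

Fault-free values for test 1 (in0=1, in1=1, in2=0, in3=1, in4=0): U0=0, U1=0, U2=1, U3=1, U4=0, U5=0, U6=1, U7=1, giving Y=1. Observed 0.
Test 1: faults giving observed 0 are {U1 stuck-at-1, U3 stuck-at-0, U5 stuck-at-1, U6 stuck-at-0, U7 stuck-at-0}.
Test 2 (in0=1, in1=0, in2=1, in3=1, in4=0): fault-free U0=0, U1=1, U2=1, U3=1, U4=0, U5=0, U6=1, U7=1 → 1; observed 1. Eliminates U3 stuck-at-0, U5 stuck-at-1, U6 stuck-at-0, U7 stuck-at-0.
Only U1 stuck-at-1 is consistent with every test.

U1 stuck-at-1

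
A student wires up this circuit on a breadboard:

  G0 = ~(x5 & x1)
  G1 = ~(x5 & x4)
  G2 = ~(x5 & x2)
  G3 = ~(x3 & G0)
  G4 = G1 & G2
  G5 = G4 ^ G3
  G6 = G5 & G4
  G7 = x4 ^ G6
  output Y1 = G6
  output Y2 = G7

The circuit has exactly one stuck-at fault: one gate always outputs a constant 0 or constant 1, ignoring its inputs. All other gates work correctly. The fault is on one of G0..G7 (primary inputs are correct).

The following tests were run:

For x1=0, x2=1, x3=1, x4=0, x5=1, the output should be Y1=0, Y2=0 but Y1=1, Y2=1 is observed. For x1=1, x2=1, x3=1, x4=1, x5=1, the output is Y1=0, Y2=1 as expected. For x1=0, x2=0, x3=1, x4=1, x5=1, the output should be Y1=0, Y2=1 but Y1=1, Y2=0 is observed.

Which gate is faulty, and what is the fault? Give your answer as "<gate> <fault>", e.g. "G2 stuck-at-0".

Fault-free values for test 1 (x1=0, x2=1, x3=1, x4=0, x5=1): G0=1, G1=1, G2=0, G3=0, G4=0, G5=0, G6=0, G7=0, giving Y1=0, Y2=0. Observed Y1=1, Y2=1.
Test 1: faults giving observed Y1=1, Y2=1 are {G2 stuck-at-1, G4 stuck-at-1, G6 stuck-at-1}.
Test 2 (x1=1, x2=1, x3=1, x4=1, x5=1): fault-free G0=0, G1=0, G2=0, G3=1, G4=0, G5=1, G6=0, G7=1 → Y1=0, Y2=1; observed Y1=0, Y2=1. Eliminates G6 stuck-at-1.
Test 3 (x1=0, x2=0, x3=1, x4=1, x5=1): fault-free G0=1, G1=0, G2=1, G3=0, G4=0, G5=0, G6=0, G7=1 → Y1=0, Y2=1; observed Y1=1, Y2=0. Eliminates G2 stuck-at-1.
Only G4 stuck-at-1 is consistent with every test.

G4 stuck-at-1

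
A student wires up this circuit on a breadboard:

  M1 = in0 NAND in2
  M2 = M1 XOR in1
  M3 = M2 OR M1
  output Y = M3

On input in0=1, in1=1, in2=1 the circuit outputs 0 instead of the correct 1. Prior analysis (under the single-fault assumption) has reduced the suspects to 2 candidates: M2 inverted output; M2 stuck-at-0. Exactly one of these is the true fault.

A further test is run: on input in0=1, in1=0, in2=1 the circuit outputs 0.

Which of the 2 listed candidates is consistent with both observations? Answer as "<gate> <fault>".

Evaluate each candidate on input in0=1, in1=0, in2=1:
  M2 inverted output: M1=0, M2=1 [inverted output], M3=1 → 1 — eliminated
  M2 stuck-at-0: M1=0, M2=0 [stuck-at-0], M3=0 → 0 — matches
Only M2 stuck-at-0 reproduces the observed 0.

M2 stuck-at-0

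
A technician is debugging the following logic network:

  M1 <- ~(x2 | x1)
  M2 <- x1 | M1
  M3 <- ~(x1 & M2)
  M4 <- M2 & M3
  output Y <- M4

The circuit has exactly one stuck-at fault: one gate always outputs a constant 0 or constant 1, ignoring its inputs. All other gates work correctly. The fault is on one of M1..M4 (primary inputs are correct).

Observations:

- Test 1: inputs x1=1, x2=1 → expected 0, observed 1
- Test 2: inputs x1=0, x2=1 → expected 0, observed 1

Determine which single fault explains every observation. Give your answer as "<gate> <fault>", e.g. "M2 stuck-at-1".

Fault-free values for test 1 (x1=1, x2=1): M1=0, M2=1, M3=0, M4=0, giving Y=0. Observed 1.
Test 1: faults giving observed 1 are {M3 stuck-at-1, M4 stuck-at-1}.
Test 2 (x1=0, x2=1): fault-free M1=0, M2=0, M3=1, M4=0 → 0; observed 1. Eliminates M3 stuck-at-1.
Only M4 stuck-at-1 is consistent with every test.

M4 stuck-at-1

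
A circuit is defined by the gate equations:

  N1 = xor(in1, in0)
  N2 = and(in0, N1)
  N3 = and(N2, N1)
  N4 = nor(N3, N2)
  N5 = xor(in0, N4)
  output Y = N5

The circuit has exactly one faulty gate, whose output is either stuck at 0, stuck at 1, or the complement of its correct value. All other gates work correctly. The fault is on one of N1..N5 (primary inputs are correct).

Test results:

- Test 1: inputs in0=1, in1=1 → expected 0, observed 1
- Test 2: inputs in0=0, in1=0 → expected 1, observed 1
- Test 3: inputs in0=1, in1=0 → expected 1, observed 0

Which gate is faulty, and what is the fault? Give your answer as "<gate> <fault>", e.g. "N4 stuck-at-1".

N1 inverted output

Fault-free values for test 1 (in0=1, in1=1): N1=0, N2=0, N3=0, N4=1, N5=0, giving Y=0. Observed 1.
Test 1: faults giving observed 1 are {N1 stuck-at-1, N1 inverted output, N2 stuck-at-1, N2 inverted output, N3 stuck-at-1, N3 inverted output, N4 stuck-at-0, N4 inverted output, N5 stuck-at-1, N5 inverted output}.
Test 2 (in0=0, in1=0): fault-free N1=0, N2=0, N3=0, N4=1, N5=1 → 1; observed 1. Eliminates N2 stuck-at-1, N2 inverted output, N3 stuck-at-1, N3 inverted output, N4 stuck-at-0, N4 inverted output, N5 inverted output.
Test 3 (in0=1, in1=0): fault-free N1=1, N2=1, N3=1, N4=0, N5=1 → 1; observed 0. Eliminates N1 stuck-at-1, N5 stuck-at-1.
Only N1 inverted output is consistent with every test.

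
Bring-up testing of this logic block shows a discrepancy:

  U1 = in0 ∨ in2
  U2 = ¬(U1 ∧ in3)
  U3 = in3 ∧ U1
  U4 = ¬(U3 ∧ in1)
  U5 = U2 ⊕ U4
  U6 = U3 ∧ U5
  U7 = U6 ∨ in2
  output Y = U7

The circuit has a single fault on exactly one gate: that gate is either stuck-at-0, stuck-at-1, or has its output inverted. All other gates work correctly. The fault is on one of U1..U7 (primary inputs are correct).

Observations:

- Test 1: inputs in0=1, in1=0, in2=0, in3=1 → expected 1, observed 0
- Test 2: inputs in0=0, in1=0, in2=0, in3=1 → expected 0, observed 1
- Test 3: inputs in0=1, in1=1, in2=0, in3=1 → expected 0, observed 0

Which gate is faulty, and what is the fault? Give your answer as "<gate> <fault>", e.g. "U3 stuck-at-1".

Fault-free values for test 1 (in0=1, in1=0, in2=0, in3=1): U1=1, U2=0, U3=1, U4=1, U5=1, U6=1, U7=1, giving Y=1. Observed 0.
Test 1: faults giving observed 0 are {U1 stuck-at-0, U1 inverted output, U2 stuck-at-1, U2 inverted output, U3 stuck-at-0, U3 inverted output, U4 stuck-at-0, U4 inverted output, U5 stuck-at-0, U5 inverted output, U6 stuck-at-0, U6 inverted output, U7 stuck-at-0, U7 inverted output}.
Test 2 (in0=0, in1=0, in2=0, in3=1): fault-free U1=0, U2=1, U3=0, U4=1, U5=0, U6=0, U7=0 → 0; observed 1. Eliminates U1 stuck-at-0, U2 stuck-at-1, U2 inverted output, U3 stuck-at-0, U3 inverted output, U4 stuck-at-0, U4 inverted output, U5 stuck-at-0, U5 inverted output, U6 stuck-at-0, U7 stuck-at-0.
Test 3 (in0=1, in1=1, in2=0, in3=1): fault-free U1=1, U2=0, U3=1, U4=0, U5=0, U6=0, U7=0 → 0; observed 0. Eliminates U6 inverted output, U7 inverted output.
Only U1 inverted output is consistent with every test.

U1 inverted output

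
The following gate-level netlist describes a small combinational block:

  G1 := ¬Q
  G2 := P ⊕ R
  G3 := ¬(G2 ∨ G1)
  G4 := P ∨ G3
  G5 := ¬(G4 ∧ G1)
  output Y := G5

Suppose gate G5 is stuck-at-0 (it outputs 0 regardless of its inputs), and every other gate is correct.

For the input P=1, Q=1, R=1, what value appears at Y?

0

Propagate with G5 forced: G1=0, G2=0, G3=1, G4=1, G5=0 [stuck-at-0].
So Y = 0. (Without the fault it would be 1.)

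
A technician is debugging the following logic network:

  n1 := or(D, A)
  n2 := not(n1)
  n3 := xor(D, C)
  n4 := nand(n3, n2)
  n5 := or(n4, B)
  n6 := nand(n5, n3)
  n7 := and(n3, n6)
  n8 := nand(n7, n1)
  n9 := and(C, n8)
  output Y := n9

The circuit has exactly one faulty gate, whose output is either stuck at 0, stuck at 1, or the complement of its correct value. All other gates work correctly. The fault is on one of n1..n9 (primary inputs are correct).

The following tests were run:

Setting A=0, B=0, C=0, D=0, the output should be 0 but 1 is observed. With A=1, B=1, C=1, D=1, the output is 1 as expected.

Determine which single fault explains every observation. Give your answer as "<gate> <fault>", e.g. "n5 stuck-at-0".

Fault-free values for test 1 (A=0, B=0, C=0, D=0): n1=0, n2=1, n3=0, n4=1, n5=1, n6=1, n7=0, n8=1, n9=0, giving Y=0. Observed 1.
Test 1: faults giving observed 1 are {n9 stuck-at-1, n9 inverted output}.
Test 2 (A=1, B=1, C=1, D=1): fault-free n1=1, n2=0, n3=0, n4=1, n5=1, n6=1, n7=0, n8=1, n9=1 → 1; observed 1. Eliminates n9 inverted output.
Only n9 stuck-at-1 is consistent with every test.

n9 stuck-at-1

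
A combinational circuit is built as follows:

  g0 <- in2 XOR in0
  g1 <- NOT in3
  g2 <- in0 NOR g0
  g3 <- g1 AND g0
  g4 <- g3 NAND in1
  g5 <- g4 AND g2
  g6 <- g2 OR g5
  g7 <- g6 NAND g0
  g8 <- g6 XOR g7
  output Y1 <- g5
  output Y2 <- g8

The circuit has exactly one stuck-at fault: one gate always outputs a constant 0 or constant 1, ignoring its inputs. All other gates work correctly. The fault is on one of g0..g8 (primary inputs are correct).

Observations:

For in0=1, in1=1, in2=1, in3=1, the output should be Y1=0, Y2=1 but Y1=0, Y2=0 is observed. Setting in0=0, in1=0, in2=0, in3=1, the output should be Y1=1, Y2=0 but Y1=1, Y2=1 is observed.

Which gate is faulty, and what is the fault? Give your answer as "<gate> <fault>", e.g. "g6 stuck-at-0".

Fault-free values for test 1 (in0=1, in1=1, in2=1, in3=1): g0=0, g1=0, g2=0, g3=0, g4=1, g5=0, g6=0, g7=1, g8=1, giving Y1=0, Y2=1. Observed Y1=0, Y2=0.
Test 1: faults giving observed Y1=0, Y2=0 are {g6 stuck-at-1, g7 stuck-at-0, g8 stuck-at-0}.
Test 2 (in0=0, in1=0, in2=0, in3=1): fault-free g0=0, g1=0, g2=1, g3=0, g4=1, g5=1, g6=1, g7=1, g8=0 → Y1=1, Y2=0; observed Y1=1, Y2=1. Eliminates g6 stuck-at-1, g8 stuck-at-0.
Only g7 stuck-at-0 is consistent with every test.

g7 stuck-at-0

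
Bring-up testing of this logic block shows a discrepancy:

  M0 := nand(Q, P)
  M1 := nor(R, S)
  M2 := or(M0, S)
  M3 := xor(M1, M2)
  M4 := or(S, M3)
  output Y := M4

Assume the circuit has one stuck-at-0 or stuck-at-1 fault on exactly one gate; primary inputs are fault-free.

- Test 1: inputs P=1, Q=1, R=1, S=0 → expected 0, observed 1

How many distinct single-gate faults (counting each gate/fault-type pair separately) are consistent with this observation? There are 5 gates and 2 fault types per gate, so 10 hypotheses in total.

Fault-free: M0=0, M1=0, M2=0, M3=0, M4=0 → 0. Observed 1.
  M0 stuck-at-0: output 0 ✗
  M0 stuck-at-1: output 1 ✓
  M1 stuck-at-0: output 0 ✗
  M1 stuck-at-1: output 1 ✓
  M2 stuck-at-0: output 0 ✗
  M2 stuck-at-1: output 1 ✓
  M3 stuck-at-0: output 0 ✗
  M3 stuck-at-1: output 1 ✓
  M4 stuck-at-0: output 0 ✗
  M4 stuck-at-1: output 1 ✓
Consistent faults: {M0 stuck-at-1, M1 stuck-at-1, M2 stuck-at-1, M3 stuck-at-1, M4 stuck-at-1} — 5 in all.

5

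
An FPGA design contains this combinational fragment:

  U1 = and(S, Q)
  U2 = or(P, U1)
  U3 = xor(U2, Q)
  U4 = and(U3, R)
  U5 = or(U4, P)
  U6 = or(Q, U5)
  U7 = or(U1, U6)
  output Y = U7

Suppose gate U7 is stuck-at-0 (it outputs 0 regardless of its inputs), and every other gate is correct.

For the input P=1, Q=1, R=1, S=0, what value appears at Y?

0

Propagate with U7 forced: U1=0, U2=1, U3=0, U4=0, U5=1, U6=1, U7=0 [stuck-at-0].
So Y = 0. (Without the fault it would be 1.)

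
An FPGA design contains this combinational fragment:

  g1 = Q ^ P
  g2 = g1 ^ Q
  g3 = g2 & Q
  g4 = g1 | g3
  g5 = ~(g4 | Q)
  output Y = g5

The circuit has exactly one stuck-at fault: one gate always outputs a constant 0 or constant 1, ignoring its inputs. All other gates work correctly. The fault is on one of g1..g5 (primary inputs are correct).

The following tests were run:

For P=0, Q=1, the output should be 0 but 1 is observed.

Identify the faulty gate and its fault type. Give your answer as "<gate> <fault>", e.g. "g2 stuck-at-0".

g5 stuck-at-1

Fault-free values for test 1 (P=0, Q=1): g1=1, g2=0, g3=0, g4=1, g5=0, giving Y=0. Observed 1.
Test 1: faults giving observed 1 are {g5 stuck-at-1}.
Only g5 stuck-at-1 is consistent with every test.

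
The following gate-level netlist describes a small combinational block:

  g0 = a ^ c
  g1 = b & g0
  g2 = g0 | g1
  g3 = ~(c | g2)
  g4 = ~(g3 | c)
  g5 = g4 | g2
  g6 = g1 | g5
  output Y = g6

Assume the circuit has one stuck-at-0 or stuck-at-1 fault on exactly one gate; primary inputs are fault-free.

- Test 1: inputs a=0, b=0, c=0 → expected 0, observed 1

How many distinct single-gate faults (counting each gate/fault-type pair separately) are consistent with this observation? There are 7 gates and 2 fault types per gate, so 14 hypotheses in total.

7

Fault-free: g0=0, g1=0, g2=0, g3=1, g4=0, g5=0, g6=0 → 0. Observed 1.
  g0 stuck-at-0: output 0 ✗
  g0 stuck-at-1: output 1 ✓
  g1 stuck-at-0: output 0 ✗
  g1 stuck-at-1: output 1 ✓
  g2 stuck-at-0: output 0 ✗
  g2 stuck-at-1: output 1 ✓
  g3 stuck-at-0: output 1 ✓
  g3 stuck-at-1: output 0 ✗
  g4 stuck-at-0: output 0 ✗
  g4 stuck-at-1: output 1 ✓
  g5 stuck-at-0: output 0 ✗
  g5 stuck-at-1: output 1 ✓
  g6 stuck-at-0: output 0 ✗
  g6 stuck-at-1: output 1 ✓
Consistent faults: {g0 stuck-at-1, g1 stuck-at-1, g2 stuck-at-1, g3 stuck-at-0, g4 stuck-at-1, g5 stuck-at-1, g6 stuck-at-1} — 7 in all.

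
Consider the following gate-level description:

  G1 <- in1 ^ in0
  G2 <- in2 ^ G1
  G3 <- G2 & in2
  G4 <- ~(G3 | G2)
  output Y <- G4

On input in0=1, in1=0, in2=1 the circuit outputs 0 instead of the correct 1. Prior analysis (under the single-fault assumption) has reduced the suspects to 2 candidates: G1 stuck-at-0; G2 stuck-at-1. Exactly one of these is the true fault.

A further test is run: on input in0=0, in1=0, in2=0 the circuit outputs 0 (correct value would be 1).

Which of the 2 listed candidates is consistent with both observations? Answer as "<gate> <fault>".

G2 stuck-at-1

Evaluate each candidate on input in0=0, in1=0, in2=0:
  G1 stuck-at-0: G1=0 [stuck-at-0], G2=0, G3=0, G4=1 → 1 — eliminated
  G2 stuck-at-1: G1=0, G2=1 [stuck-at-1], G3=0, G4=0 → 0 — matches
Only G2 stuck-at-1 reproduces the observed 0.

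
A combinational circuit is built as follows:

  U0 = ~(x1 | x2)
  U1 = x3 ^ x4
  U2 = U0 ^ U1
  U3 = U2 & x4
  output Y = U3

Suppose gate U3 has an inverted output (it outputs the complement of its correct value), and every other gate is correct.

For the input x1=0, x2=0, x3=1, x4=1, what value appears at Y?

Propagate with U3 forced: U0=1, U1=0, U2=1, U3=0 [inverted output].
So Y = 0. (Without the fault it would be 1.)

0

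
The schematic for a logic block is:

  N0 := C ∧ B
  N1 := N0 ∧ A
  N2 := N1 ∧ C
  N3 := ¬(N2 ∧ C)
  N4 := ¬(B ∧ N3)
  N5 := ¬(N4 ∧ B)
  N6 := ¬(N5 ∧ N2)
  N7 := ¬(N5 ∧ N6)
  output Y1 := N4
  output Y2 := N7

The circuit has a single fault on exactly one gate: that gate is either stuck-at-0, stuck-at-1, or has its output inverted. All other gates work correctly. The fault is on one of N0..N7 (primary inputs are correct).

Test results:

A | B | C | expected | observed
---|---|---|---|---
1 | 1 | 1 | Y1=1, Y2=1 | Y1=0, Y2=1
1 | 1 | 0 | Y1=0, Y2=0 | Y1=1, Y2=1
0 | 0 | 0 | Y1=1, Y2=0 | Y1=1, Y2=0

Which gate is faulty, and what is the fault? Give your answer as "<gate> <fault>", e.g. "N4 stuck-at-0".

N3 inverted output

Fault-free values for test 1 (A=1, B=1, C=1): N0=1, N1=1, N2=1, N3=0, N4=1, N5=0, N6=1, N7=1, giving Y1=1, Y2=1. Observed Y1=0, Y2=1.
Test 1: faults giving observed Y1=0, Y2=1 are {N3 stuck-at-1, N3 inverted output, N4 stuck-at-0, N4 inverted output}.
Test 2 (A=1, B=1, C=0): fault-free N0=0, N1=0, N2=0, N3=1, N4=0, N5=1, N6=1, N7=0 → Y1=0, Y2=0; observed Y1=1, Y2=1. Eliminates N3 stuck-at-1, N4 stuck-at-0.
Test 3 (A=0, B=0, C=0): fault-free N0=0, N1=0, N2=0, N3=1, N4=1, N5=1, N6=1, N7=0 → Y1=1, Y2=0; observed Y1=1, Y2=0. Eliminates N4 inverted output.
Only N3 inverted output is consistent with every test.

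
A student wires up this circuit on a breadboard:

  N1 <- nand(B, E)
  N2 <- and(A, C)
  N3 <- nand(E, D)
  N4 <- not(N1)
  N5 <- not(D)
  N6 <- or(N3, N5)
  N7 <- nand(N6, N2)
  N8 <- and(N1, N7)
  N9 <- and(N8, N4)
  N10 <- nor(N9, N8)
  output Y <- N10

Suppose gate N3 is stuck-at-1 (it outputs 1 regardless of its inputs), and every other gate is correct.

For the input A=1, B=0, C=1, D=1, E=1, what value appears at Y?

1

Propagate with N3 forced: N1=1, N2=1, N3=1 [stuck-at-1], N4=0, N5=0, N6=1, N7=0, N8=0, N9=0, N10=1.
So Y = 1. (Without the fault it would be 0.)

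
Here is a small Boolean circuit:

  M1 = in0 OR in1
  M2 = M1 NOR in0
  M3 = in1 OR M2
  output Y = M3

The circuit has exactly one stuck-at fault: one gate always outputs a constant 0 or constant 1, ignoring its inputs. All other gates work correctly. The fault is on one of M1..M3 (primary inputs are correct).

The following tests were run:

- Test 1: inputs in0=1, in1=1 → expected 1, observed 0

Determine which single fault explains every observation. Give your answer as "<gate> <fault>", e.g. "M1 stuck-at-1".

Fault-free values for test 1 (in0=1, in1=1): M1=1, M2=0, M3=1, giving Y=1. Observed 0.
Test 1: faults giving observed 0 are {M3 stuck-at-0}.
Only M3 stuck-at-0 is consistent with every test.

M3 stuck-at-0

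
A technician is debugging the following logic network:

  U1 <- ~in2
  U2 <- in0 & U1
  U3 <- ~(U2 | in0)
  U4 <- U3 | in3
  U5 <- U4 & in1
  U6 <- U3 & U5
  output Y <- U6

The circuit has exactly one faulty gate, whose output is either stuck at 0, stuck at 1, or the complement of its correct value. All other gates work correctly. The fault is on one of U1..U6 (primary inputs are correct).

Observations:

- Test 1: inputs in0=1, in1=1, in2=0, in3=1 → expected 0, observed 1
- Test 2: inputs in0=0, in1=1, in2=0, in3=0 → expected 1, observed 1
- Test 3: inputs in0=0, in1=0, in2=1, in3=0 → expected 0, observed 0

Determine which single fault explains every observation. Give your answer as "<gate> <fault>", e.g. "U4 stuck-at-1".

Fault-free values for test 1 (in0=1, in1=1, in2=0, in3=1): U1=1, U2=1, U3=0, U4=1, U5=1, U6=0, giving Y=0. Observed 1.
Test 1: faults giving observed 1 are {U3 stuck-at-1, U3 inverted output, U6 stuck-at-1, U6 inverted output}.
Test 2 (in0=0, in1=1, in2=0, in3=0): fault-free U1=1, U2=0, U3=1, U4=1, U5=1, U6=1 → 1; observed 1. Eliminates U3 inverted output, U6 inverted output.
Test 3 (in0=0, in1=0, in2=1, in3=0): fault-free U1=0, U2=0, U3=1, U4=1, U5=0, U6=0 → 0; observed 0. Eliminates U6 stuck-at-1.
Only U3 stuck-at-1 is consistent with every test.

U3 stuck-at-1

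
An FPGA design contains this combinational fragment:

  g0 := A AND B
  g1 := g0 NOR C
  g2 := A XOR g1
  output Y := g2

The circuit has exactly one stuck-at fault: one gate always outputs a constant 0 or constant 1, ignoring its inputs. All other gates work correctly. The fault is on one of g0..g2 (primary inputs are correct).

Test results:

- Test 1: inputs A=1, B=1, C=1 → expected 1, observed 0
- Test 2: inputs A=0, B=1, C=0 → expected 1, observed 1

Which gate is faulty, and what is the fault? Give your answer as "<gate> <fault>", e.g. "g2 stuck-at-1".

Fault-free values for test 1 (A=1, B=1, C=1): g0=1, g1=0, g2=1, giving Y=1. Observed 0.
Test 1: faults giving observed 0 are {g1 stuck-at-1, g2 stuck-at-0}.
Test 2 (A=0, B=1, C=0): fault-free g0=0, g1=1, g2=1 → 1; observed 1. Eliminates g2 stuck-at-0.
Only g1 stuck-at-1 is consistent with every test.

g1 stuck-at-1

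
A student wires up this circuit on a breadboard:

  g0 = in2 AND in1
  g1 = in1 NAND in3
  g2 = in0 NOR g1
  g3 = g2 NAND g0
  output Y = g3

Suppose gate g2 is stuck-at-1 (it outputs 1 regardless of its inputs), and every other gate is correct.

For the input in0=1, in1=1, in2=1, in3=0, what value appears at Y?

0

Propagate with g2 forced: g0=1, g1=1, g2=1 [stuck-at-1], g3=0.
So Y = 0. (Without the fault it would be 1.)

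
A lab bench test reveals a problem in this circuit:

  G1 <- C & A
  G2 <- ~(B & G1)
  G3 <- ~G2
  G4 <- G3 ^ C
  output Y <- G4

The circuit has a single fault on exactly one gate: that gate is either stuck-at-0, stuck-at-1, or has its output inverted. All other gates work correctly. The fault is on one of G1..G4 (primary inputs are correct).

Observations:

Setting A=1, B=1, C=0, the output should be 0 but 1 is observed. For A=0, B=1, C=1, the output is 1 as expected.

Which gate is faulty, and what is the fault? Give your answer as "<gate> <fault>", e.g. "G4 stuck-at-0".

G4 stuck-at-1

Fault-free values for test 1 (A=1, B=1, C=0): G1=0, G2=1, G3=0, G4=0, giving Y=0. Observed 1.
Test 1: faults giving observed 1 are {G1 stuck-at-1, G1 inverted output, G2 stuck-at-0, G2 inverted output, G3 stuck-at-1, G3 inverted output, G4 stuck-at-1, G4 inverted output}.
Test 2 (A=0, B=1, C=1): fault-free G1=0, G2=1, G3=0, G4=1 → 1; observed 1. Eliminates G1 stuck-at-1, G1 inverted output, G2 stuck-at-0, G2 inverted output, G3 stuck-at-1, G3 inverted output, G4 inverted output.
Only G4 stuck-at-1 is consistent with every test.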